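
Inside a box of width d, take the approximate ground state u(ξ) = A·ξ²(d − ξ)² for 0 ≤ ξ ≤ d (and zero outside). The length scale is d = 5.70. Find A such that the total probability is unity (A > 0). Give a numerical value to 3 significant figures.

The normalization condition is ∫|u|² dξ = 1 from 0 to d.
Expanding the polynomial and integrating term by term, ∫|u|² dξ = A²·(d^9/630).
Setting this equal to 1 gives A² = 1/(d^9/630).
With d = 5.70: A² = 0.00009919 and A = 0.009959.

A ≈ 0.00996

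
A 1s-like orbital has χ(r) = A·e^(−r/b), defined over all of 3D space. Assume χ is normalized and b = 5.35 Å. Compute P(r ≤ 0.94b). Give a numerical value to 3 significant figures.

With dV = 4πr²dr, the probability is ∫|χ|² dV over r ≤ 0.94b.
A² is fixed by ∫₀^∞ 4πr²|χ|² dr = 1, i.e. A² = (π·b^3)^(−1).
In terms of u = r/b (A², 4π and the length scale all cancel between numerator and denominator), P = [∫_{0}^{0.94} u^2·e^(-2·u) du] / [∫_{0}^{∞} u^2·e^(-2·u) du].
With ∫ u^2·e^(-2·u) du = -(2·u^2 + 2·u + 1)·e^(-2·u)/4 + C, the region integral is 1/4 - 5809·e^(-47/25)/5000 and the full one is 1/4.
The region integral divided by the full integral gives P = 0.2909.

P ≈ 0.291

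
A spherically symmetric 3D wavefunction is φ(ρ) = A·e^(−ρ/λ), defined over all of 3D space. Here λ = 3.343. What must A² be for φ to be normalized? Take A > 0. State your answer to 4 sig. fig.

Normalization requires ∫|φ|² 4πρ² dρ = 1, integrated from 0 to ∞.
(Spherical symmetry: dV = 4πρ² dρ.)
Carrying out the integral gives A² · π·λ^3.
So A² = (π·λ^3)^(−1).
Substituting λ = 3.343 gives A² = 0.0085200, so A = 0.092304.

A^2 ≈ 0.008520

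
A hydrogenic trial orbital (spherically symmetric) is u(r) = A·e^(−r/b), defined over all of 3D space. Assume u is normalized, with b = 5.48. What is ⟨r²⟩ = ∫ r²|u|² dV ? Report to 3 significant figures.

By definition ⟨r²⟩ = ∫ r^2 |u(r)|² 4πr² dr.
The ratio of the moment integral to the normalization integral gives ⟨r²⟩ = 3·b^2.
With b = 5.48, ⟨r^2⟩ = 90.09.

⟨r^2⟩ ≈ 90.1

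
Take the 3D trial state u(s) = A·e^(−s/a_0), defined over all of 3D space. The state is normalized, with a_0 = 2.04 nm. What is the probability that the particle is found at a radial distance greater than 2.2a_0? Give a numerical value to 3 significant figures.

P ≈ 0.185

Integrate the radial probability density 4πs²|u|² over s > 2.2a_0.
Normalization gives A² = 1/(π·a_0^3).
Let t = s/a_0; then A², 4π and the length scale all cancel, so P = ∫_{2.2}^{∞} t^2·e^(-2·t) dt ÷ ∫_{0}^{∞} t^2·e^(-2·t) dt.
Using ∫ t^2·e^(-2·t) dt = -(2·t^2 + 2·t + 1)·e^(-2·t)/4, the numerator is 377·e^(-22/5)/100 and the denominator is 1/4.
Taking the ratio yields P = 0.1851.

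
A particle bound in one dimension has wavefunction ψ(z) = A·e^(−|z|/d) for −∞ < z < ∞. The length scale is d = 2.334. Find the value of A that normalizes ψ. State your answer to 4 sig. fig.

Require ∫ |ψ|² dz = 1 over the whole domain.
Carrying out the integral gives A² · d.
Plugging in d = 2.334 yields A = 0.65456.

A ≈ 0.6546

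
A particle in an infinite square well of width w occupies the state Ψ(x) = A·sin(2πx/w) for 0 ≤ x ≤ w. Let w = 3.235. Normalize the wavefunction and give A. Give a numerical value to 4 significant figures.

The normalization condition is ∫|Ψ|² dx = 1 from 0 to w.
With ∫₀^w sin²(nπx/w) dx = w/2, carrying out the integral gives A² · w/2.
So A² = (w/2)^(−1).
With w = 3.235: A² = 0.61824 and A = 0.78628.

A ≈ 0.7863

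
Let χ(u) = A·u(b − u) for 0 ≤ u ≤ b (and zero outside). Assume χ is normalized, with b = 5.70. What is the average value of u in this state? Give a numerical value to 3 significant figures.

The expectation value is the |χ|²-weighted average of u: ∫ u|χ|² du.
Expanding the polynomial and integrating term by term, evaluating both integrals, ⟨u⟩ = b/2.
With b = 5.70, ⟨u⟩ = 2.850.

⟨u⟩ ≈ 2.85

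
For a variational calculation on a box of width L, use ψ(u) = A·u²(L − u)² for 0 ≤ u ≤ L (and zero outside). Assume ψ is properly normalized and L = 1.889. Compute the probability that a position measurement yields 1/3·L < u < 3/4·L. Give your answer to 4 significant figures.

The probability is P = ∫ |ψ|² du over [1/3·L, 3/4·L].
Since A² = 1/(L^9/630), this is the region integral divided by the full normalization integral.
Substituting t = u/L, A² and the length scale cancel in the ratio: P = ∫_{1/3}^{3/4} t^4·(1 - t)^4 dt / ∫_{0}^{1} t^4·(1 - t)^4 dt.
An antiderivative of t^4·(1 - t)^4 is t^5·(70·t^4 - 315·t^3 + 540·t^2 - 420·t + 126)/630; evaluating from 1/3 to 3/4 gives ≈ 0.00127973, while the full integral is 1/630.
This works out to P = 0.80623.

P ≈ 0.8062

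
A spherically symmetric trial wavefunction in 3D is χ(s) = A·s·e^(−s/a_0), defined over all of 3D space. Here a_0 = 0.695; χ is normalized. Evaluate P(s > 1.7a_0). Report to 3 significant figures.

P ≈ 0.744

With dV = 4πs²ds, the probability is ∫|χ|² dV over s > 1.7a_0.
A² is fixed by ∫₀^∞ 4πs²|χ|² ds = 1, i.e. A² = (3·π·a_0^5)^(−1).
Substituting u = s/a_0, A², 4π and the length scale all cancel in the ratio: P = ∫_{1.7}^{∞} u^4·e^(-2·u) du / ∫_{0}^{∞} u^4·e^(-2·u) du.
Using ∫ u^4·e^(-2·u) du = -(u^4/2 + u^3 + 3·u^2/2 + 3·u/2 + 3/4)·e^(-2·u), the numerator is ≈ 0.55814 and the denominator is 3/4.
The region integral divided by the full integral gives P = 0.7442.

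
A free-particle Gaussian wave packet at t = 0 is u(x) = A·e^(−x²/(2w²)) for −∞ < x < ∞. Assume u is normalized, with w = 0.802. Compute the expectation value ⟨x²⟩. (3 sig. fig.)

⟨x²⟩ = ∫ x^2 |u|² dx over the full domain.
With ∫_{−∞}^{∞} x^(2m) e^(−αx²) dx = (2m−1)!!·√π / (2^m α^(m+1/2)), since the A² factors cancel between numerator and denominator, ⟨x²⟩ = w^2/2.
With w = 0.802, ⟨x^2⟩ = 0.3216.

⟨x^2⟩ ≈ 0.322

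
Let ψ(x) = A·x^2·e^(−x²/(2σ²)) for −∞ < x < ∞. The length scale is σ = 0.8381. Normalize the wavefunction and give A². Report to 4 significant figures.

Normalization requires ∫|ψ|² dx = 1, integrated from −∞ to ∞.
The integral (without the A² prefactor) comes out to 3·√(π)·σ^5/4.
Setting this equal to 1 gives A² = 1/(3·√(π)·σ^5/4).
With σ = 0.8381: A² = 1.8192 and A = 1.3488.

A^2 ≈ 1.819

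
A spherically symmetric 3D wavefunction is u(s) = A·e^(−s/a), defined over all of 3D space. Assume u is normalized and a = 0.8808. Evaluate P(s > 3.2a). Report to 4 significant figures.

P ≈ 0.04632

P = ∫ |u|² 4πs² ds over s > 3.2a.
A² is fixed by ∫₀^∞ 4πs²|u|² ds = 1, i.e. A² = (π·a^3)^(−1).
Substituting t = s/a, A², 4π and the length scale all cancel in the ratio: P = ∫_{3.2}^{∞} t^2·e^(-2·t) dt / ∫_{0}^{∞} t^2·e^(-2·t) dt.
An antiderivative of t^2·e^(-2·t) is -(2·t^2 + 2·t + 1)·e^(-2·t)/4; evaluating from 3.2 to ∞ gives 697·e^(-32/5)/100, while the full integral is 1/4.
The region integral divided by the full integral gives P = 0.046324.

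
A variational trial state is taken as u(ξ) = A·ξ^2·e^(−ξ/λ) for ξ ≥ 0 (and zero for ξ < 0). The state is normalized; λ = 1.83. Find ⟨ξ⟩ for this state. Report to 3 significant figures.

By definition ⟨ξ⟩ = ∫ ξ |u(ξ)|² dξ.
Evaluating both integrals, ⟨ξ⟩ = 5·λ/2.
With λ = 1.83, ⟨ξ⟩ = 4.575.

⟨ξ⟩ ≈ 4.58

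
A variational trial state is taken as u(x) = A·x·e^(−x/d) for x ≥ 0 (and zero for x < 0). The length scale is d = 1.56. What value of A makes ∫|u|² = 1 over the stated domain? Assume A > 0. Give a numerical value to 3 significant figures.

The normalization condition is ∫|u|² dx = 1 from 0 to ∞.
The integral (without the A² prefactor) comes out to d^3/4.
Plugging in d = 1.56 yields A = 1.026.

A ≈ 1.03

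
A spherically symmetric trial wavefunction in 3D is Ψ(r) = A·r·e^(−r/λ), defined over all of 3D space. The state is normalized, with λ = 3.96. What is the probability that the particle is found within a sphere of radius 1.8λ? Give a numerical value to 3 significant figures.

Integrate the radial probability density 4πr²|Ψ|² over r ≤ 1.8λ.
The full normalization integral is A²·[3·π·λ^5] = 1, fixing A².
Substituting u = r/λ, A², 4π and the length scale all cancel in the ratio: P = ∫_{0}^{1.8} u^4·e^(-2·u) du / ∫_{0}^{∞} u^4·e^(-2·u) du.
An antiderivative of u^4·e^(-2·u) is -(u^4/2 + u^3 + 3·u^2/2 + 3·u/2 + 3/4)·e^(-2·u); evaluating from 0 to 1.8 gives ≈ 0.22017, while the full integral is 3/4.
This evaluates to P = 0.2936.

P ≈ 0.294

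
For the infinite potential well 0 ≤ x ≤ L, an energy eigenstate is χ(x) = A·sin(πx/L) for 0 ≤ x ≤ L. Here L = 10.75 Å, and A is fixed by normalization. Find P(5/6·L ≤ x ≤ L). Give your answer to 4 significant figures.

P ≈ 0.02883

|χ|² is the probability density, so P = ∫_{5/6·L}^{L} |χ|² dx.
With A² fixed by ∫|χ|² = 1, i.e. A² = (L/2)^(−1), substitute and integrate.
Let u = x/L; then A² and the length scale cancel, so P = ∫_{5/6}^{1} sin(π·u)^2 du ÷ ∫_{0}^{1} sin(π·u)^2 du.
An antiderivative of sin(π·u)^2 is u/2 - sin(2·π·u)/(4·π); evaluating from 5/6 to 1 gives -√(3)/(8·π) + 1/12, while the full integral is 1/2.
Taking the ratio, P = (-√(3)/4 + π/6)/π.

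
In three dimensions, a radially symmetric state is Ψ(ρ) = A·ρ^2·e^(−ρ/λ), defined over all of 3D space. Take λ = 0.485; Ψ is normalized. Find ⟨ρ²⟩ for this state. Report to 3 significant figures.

By definition ⟨ρ²⟩ = ∫ ρ^2 |Ψ(ρ)|² 4πρ² dρ.
Recall ∫₀^∞ ρ^m e^(−ρ/β) dρ = m!·β^(m+1), since the A² factors cancel between numerator and denominator, ⟨ρ²⟩ = 14·λ^2.
Putting λ = 0.485 gives 3.293.

⟨ρ^2⟩ ≈ 3.29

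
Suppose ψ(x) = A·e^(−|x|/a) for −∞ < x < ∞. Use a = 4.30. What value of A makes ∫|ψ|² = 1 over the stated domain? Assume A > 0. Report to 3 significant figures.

A ≈ 0.482

Require ∫ |ψ|² dx = 1 over the whole domain.
Using ∫₀^∞ xⁿ e^(−αx) dx = n!/αⁿ⁺¹, with ψ = A·e^(−|x|/a), the integral evaluates to A²·[a].
Setting this equal to 1 gives A² = 1/(a).
Substituting a = 4.30 gives A² = 0.2326, so A = 0.4822.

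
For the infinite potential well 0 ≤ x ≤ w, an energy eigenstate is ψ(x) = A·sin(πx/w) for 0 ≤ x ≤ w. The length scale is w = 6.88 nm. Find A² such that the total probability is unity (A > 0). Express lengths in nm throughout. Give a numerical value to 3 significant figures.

A^2 ≈ 0.291 nm^(-1)

We need A² ∫|f|² dx = 1, taking the integral from 0 to w.
Carrying out the integral gives A² · w/2.
Hence A² = 1/[w/2].
Plugging in w = 6.88 yields A = 0.5392.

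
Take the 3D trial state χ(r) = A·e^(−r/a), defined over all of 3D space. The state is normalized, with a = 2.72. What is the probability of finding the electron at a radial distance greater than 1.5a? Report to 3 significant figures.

P ≈ 0.423

P = ∫ |χ|² 4πr² dr over r > 1.5a.
The full normalization integral is A²·[π·a^3] = 1, fixing A².
In terms of u = r/a (A², 4π and the length scale all cancel between numerator and denominator), P = [∫_{1.5}^{∞} u^2·e^(-2·u) du] / [∫_{0}^{∞} u^2·e^(-2·u) du].
With ∫ u^2·e^(-2·u) du = -(2·u^2 + 2·u + 1)·e^(-2·u)/4 + C, the region integral is 17·e^(-3)/8 and the full one is 1/4.
This evaluates to P = 0.4232.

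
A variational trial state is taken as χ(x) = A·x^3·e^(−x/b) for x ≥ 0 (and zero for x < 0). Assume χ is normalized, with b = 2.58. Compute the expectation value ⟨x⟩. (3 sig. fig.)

⟨x⟩ ≈ 9.03

The expectation value is the |χ|²-weighted average of x: ∫ x|χ|² dx.
With ∫₀^∞ x^7 e^(−αx) dx = 7!/α^8, since the A² factors cancel between numerator and denominator, ⟨x⟩ = 7·b/2.
With b = 2.58, ⟨x⟩ = 9.030.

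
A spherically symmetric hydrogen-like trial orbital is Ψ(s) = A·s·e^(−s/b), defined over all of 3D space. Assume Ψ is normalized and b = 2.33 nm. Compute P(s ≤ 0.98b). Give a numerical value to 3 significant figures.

P ≈ 0.0491

Integrate the radial probability density 4πs²|Ψ|² over s ≤ 0.98b.
The full normalization integral is A²·[3·π·b^5] = 1, fixing A².
In terms of u = s/b (A², 4π and the length scale all cancel between numerator and denominator), P = [∫_{0}^{0.98} u^4·e^(-2·u) du] / [∫_{0}^{∞} u^4·e^(-2·u) du].
Using ∫ u^4·e^(-2·u) du = -(u^4/2 + u^3 + 3·u^2/2 + 3·u/2 + 3/4)·e^(-2·u), the numerator is ≈ 0.036837 and the denominator is 3/4.
The region integral divided by the full integral gives P = 0.04912.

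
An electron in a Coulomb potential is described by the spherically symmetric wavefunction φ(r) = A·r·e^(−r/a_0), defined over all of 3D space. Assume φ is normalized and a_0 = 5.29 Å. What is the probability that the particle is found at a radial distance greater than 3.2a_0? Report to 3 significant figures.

With dV = 4πr²dr, the probability is ∫|φ|² dV over r > 3.2a_0.
The full normalization integral is A²·[3·π·a_0^5] = 1, fixing A².
In terms of u = r/a_0 (A², 4π and the length scale all cancel between numerator and denominator), P = [∫_{3.2}^{∞} u^4·e^(-2·u) du] / [∫_{0}^{∞} u^4·e^(-2·u) du].
Using ∫ u^4·e^(-2·u) du = -(u^4/2 + u^3 + 3·u^2/2 + 3·u/2 + 3/4)·e^(-2·u), the numerator is ≈ 0.17630 and the denominator is 3/4.
The region integral divided by the full integral gives P = 0.2351.

P ≈ 0.235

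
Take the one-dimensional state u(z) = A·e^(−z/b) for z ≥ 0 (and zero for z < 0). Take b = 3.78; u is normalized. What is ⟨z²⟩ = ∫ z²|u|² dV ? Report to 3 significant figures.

⟨z^2⟩ ≈ 7.14

⟨z²⟩ = ∫ z^2 |u|² dz over the full domain.
The ratio of the moment integral to the normalization integral gives ⟨z²⟩ = b^2/2.
Putting b = 3.78 gives 7.144.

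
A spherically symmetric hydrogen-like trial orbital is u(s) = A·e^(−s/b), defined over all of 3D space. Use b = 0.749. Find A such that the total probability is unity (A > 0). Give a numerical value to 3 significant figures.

Require ∫ |u|² 4πs² ds = 1 over the whole domain.
(Spherical symmetry: dV = 4πs² ds.)
The integral (without the A² prefactor) comes out to π·b^3.
Hence A² = 1/[π·b^3].
Plugging in b = 0.749 yields A = 0.8704.

A ≈ 0.870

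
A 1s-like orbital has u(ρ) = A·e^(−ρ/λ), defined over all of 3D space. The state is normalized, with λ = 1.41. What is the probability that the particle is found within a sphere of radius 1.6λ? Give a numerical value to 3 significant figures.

With dV = 4πρ²dρ, the probability is ∫|u|² dV over ρ ≤ 1.6λ.
Normalization gives A² = 1/(π·λ^3).
Let t = ρ/λ; then A², 4π and the length scale all cancel, so P = ∫_{0}^{1.6} t^2·e^(-2·t) dt ÷ ∫_{0}^{∞} t^2·e^(-2·t) dt.
Using ∫ t^2·e^(-2·t) dt = -(2·t^2 + 2·t + 1)·e^(-2·t)/4, the numerator is 1/4 - 233·e^(-16/5)/100 and the denominator is 1/4.
This evaluates to P = 0.6201.

P ≈ 0.620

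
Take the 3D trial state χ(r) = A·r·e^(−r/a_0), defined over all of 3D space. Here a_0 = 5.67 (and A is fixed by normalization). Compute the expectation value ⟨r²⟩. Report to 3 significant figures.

By definition ⟨r²⟩ = ∫ r^2 |χ(r)|² 4πr² dr.
The ratio of the moment integral to the normalization integral gives ⟨r²⟩ = 15·a_0^2/2.
With a_0 = 5.67, ⟨r^2⟩ = 241.1.

⟨r^2⟩ ≈ 241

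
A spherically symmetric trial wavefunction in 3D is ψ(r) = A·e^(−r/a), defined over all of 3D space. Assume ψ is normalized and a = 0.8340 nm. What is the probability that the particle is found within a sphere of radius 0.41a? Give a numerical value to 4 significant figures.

P ≈ 0.05034

P = ∫ |ψ|² 4πr² dr over r ≤ 0.41a.
The full normalization integral is A²·[π·a^3] = 1, fixing A².
Let u = r/a; then A², 4π and the length scale all cancel, so P = ∫_{0}^{0.41} u^2·e^(-2·u) du ÷ ∫_{0}^{∞} u^2·e^(-2·u) du.
An antiderivative of u^2·e^(-2·u) is -(2·u^2 + 2·u + 1)·e^(-2·u)/4; evaluating from 0 to 0.41 gives ≈ 0.0125853, while the full integral is 1/4.
The region integral divided by the full integral gives P = 0.050341.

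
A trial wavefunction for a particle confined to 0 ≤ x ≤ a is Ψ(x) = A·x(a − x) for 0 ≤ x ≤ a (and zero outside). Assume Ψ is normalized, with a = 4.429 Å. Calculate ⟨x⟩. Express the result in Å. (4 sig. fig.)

⟨x⟩ ≈ 2.215 Å

By definition ⟨x⟩ = ∫ x |Ψ(x)|² dx.
Evaluating both integrals, ⟨x⟩ = a/2.
Putting a = 4.429 gives 2.2145.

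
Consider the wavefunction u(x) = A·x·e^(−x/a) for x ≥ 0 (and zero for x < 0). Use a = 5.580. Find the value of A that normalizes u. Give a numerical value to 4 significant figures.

Require ∫ |u|² dx = 1 over the whole domain.
Recall ∫₀^∞ x^m e^(−x/β) dx = m!·β^(m+1), the integral (without the A² prefactor) comes out to a^3/4.
Setting this equal to 1 gives A² = 1/(a^3/4).
With a = 5.580: A² = 0.023023 and A = 0.15173.

A ≈ 0.1517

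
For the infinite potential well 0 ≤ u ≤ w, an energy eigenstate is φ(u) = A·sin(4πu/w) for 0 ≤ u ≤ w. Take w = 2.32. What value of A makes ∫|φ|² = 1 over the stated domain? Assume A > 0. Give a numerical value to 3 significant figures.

We need A² ∫|f|² du = 1, taking the integral from 0 to w.
Using sin²θ = (1 − cos 2θ)/2, ∫|φ|² du = A²·(w/2).
Setting this equal to 1 gives A² = 1/(w/2).
Plugging in w = 2.32 yields A = 0.9285.

A ≈ 0.928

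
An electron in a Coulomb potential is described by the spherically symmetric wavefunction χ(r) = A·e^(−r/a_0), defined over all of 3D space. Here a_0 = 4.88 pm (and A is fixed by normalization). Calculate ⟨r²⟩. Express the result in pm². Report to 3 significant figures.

⟨r^2⟩ ≈ 71.4 pm^2

⟨r²⟩ = ∫ r^2 |χ|² 4πr² dr over the full domain.
Since the A² factors cancel between numerator and denominator, ⟨r²⟩ = 3·a_0^2.
Putting a_0 = 4.88 gives 71.44.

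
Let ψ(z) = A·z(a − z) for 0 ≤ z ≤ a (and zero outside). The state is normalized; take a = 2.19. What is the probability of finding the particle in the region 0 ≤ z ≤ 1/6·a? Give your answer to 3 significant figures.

The probability is P = ∫ |ψ|² dz over [0, 1/6·a].
Since A² = 1/(a^5/30), this is the region integral divided by the full normalization integral.
Let u = z/a; then A² and the length scale cancel, so P = ∫_{0}^{1/6} u^2·(1 - u)^2 du ÷ ∫_{0}^{1} u^2·(1 - u)^2 du.
An antiderivative of u^2·(1 - u)^2 is u^3·(6·u^2 - 15·u + 10)/30; evaluating from 0 to 1/6 gives ≈ 0.0011831, while the full integral is 1/30.
The result is P = 23/648.

P ≈ 0.0355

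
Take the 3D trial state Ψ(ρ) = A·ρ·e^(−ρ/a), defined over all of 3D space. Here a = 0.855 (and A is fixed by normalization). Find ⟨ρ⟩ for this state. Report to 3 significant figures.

By definition ⟨ρ⟩ = ∫ ρ |Ψ(ρ)|² 4πρ² dρ.
The ratio of the moment integral to the normalization integral gives ⟨ρ⟩ = 5·a/2.
With a = 0.855, ⟨ρ⟩ = 2.138.

⟨ρ⟩ ≈ 2.14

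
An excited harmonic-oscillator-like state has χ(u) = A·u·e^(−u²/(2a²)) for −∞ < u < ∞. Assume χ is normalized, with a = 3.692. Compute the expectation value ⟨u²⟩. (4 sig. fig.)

The expectation value is the |χ|²-weighted average of u^2: ∫ u^2|χ|² du.
With ∫_{−∞}^{∞} u^(2m) e^(−αu²) du = (2m−1)!!·√π / (2^m α^(m+1/2)), the ratio of the moment integral to the normalization integral gives ⟨u²⟩ = 3·a^2/2.
With a = 3.692, ⟨u^2⟩ = 20.446.

⟨u^2⟩ ≈ 20.45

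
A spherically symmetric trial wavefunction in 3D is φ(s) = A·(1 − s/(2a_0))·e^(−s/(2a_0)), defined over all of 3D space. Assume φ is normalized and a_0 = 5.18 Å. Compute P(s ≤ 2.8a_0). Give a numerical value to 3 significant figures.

With dV = 4πs²ds, the probability is ∫|φ|² dV over s ≤ 2.8a_0.
A² is fixed by ∫₀^∞ 4πs²|φ|² ds = 1, i.e. A² = (8·π·a_0^3)^(−1).
Let u = s/a_0; then A², 4π and the length scale all cancel, so P = ∫_{0}^{2.8} u^2·(1 - u/2)^2·e^(-u) du ÷ ∫_{0}^{∞} u^2·(1 - u/2)^2·e^(-u) du.
Using ∫ u^2·(1 - u/2)^2·e^(-u) du = -(u^4/4 + u^2 + 2·u + 2)·e^(-u), the numerator is ≈ 0.12666 and the denominator is 2.
This evaluates to P = 0.06333.

P ≈ 0.0633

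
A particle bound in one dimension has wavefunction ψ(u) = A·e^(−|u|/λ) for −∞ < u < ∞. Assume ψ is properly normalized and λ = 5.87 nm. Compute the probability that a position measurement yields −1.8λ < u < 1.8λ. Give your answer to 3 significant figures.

P ≈ 0.973

P = ∫_{−1.8λ}^{1.8λ} |ψ(u)|² du.
With A² fixed by ∫|ψ|² = 1, i.e. A² = (λ)^(−1), substitute and integrate.
Both integrals are even about u = 0, so only the u ≥ 0 halves are needed (the factors of 2 cancel). Substituting t = u/λ, A² and the length scale cancel in the ratio: P = ∫_{0}^{1.8} e^(-2·t) dt / ∫_{0}^{∞} e^(-2·t) dt.
With ∫ e^(-2·t) dt = -e^(-2·t)/2 + C, the region integral is 1/2 - e^(-18/5)/2 and the full one is 1/2.
The result is P = 0.9727.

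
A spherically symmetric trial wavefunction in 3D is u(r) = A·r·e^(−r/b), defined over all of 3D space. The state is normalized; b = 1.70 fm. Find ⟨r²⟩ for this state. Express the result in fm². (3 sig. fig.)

The expectation value is the |u|²-weighted average of r^2: ∫ r^2|u|² 4πr² dr.
With ∫₀^∞ r^6 e^(−αr) dr = 6!/α^7, since the A² factors cancel between numerator and denominator, ⟨r²⟩ = 15·b^2/2.
Putting b = 1.70 gives 21.68.

⟨r^2⟩ ≈ 21.7 fm^2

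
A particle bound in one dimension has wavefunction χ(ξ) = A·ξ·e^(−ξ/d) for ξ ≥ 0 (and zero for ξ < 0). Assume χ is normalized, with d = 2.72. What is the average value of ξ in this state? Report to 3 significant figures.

The expectation value is the |χ|²-weighted average of ξ: ∫ ξ|χ|² dξ.
Recall ∫₀^∞ ξ^m e^(−ξ/β) dξ = m!·β^(m+1), evaluating both integrals, ⟨ξ⟩ = 3·d/2.
Putting d = 2.72 gives 4.080.

⟨ξ⟩ ≈ 4.08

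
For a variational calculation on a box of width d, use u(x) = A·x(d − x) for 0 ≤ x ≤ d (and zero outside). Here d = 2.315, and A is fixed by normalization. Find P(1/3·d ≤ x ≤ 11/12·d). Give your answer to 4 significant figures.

P ≈ 0.7850

The probability is P = ∫ |u|² dx over [1/3·d, 11/12·d].
With A² fixed by ∫|u|² = 1, i.e. A² = (d^5/30)^(−1), substitute and integrate.
In terms of t = x/d (A² and the length scale cancel between numerator and denominator), P = [∫_{1/3}^{11/12} t^2·(1 - t)^2 dt] / [∫_{0}^{1} t^2·(1 - t)^2 dt].
With ∫ t^2·(1 - t)^2 dt = t^3·(6·t^2 - 15·t + 10)/30 + C, the region integral is ≈ 0.0261679 and the full one is 1/30.
Taking the ratio, P = 0.78504.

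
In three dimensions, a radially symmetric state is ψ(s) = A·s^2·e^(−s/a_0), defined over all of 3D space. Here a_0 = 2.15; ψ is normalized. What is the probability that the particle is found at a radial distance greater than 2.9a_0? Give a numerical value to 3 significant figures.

P ≈ 0.638

P = ∫ |ψ|² 4πs² ds over s > 2.9a_0.
The full normalization integral is A²·[45·π·a_0^7/2] = 1, fixing A².
Let u = s/a_0; then A², 4π and the length scale all cancel, so P = ∫_{2.9}^{∞} u^6·e^(-2·u) du ÷ ∫_{0}^{∞} u^6·e^(-2·u) du.
Using ∫ u^6·e^(-2·u) du = -(4·u^6 + 12·u^5 + 30·u^4 + 60·u^3 + 90·u^2 + 90·u + 45)·e^(-2·u)/8, the numerator is ≈ 3.5910 and the denominator is 45/8.
The region integral divided by the full integral gives P = 0.6384.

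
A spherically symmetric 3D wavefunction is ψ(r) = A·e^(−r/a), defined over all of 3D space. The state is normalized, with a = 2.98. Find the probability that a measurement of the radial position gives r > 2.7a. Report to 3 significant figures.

P = ∫ |ψ|² 4πr² dr over r > 2.7a.
Normalization gives A² = 1/(π·a^3).
Let u = r/a; then A², 4π and the length scale all cancel, so P = ∫_{2.7}^{∞} u^2·e^(-2·u) du ÷ ∫_{0}^{∞} u^2·e^(-2·u) du.
With ∫ u^2·e^(-2·u) du = -(2·u^2 + 2·u + 1)·e^(-2·u)/4 + C, the region integral is 1049·e^(-27/5)/200 and the full one is 1/4.
This evaluates to P = 0.09476.

P ≈ 0.0948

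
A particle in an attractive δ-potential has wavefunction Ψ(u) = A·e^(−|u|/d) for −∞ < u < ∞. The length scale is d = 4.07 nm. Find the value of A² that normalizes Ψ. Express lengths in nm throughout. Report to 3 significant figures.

A^2 ≈ 0.246 nm^(-1)

We need A² ∫|f|² du = 1, taking the integral from −∞ to ∞.
Recall ∫₀^∞ u^m e^(−u/β) du = m!·β^(m+1), the integral (without the A² prefactor) comes out to d.
Hence A² = 1/[d].
Plugging in d = 4.07 yields A = 0.4957.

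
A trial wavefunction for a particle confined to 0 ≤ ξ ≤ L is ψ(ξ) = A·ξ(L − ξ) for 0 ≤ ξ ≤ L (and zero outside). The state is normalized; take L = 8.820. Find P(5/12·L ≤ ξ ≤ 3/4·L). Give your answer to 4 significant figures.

P ≈ 0.5499

|ψ|² is the probability density, so P = ∫_{5/12·L}^{3/4·L} |ψ|² dξ.
With A² fixed by ∫|ψ|² = 1, i.e. A² = (L^5/30)^(−1), substitute and integrate.
Substituting u = ξ/L, A² and the length scale cancel in the ratio: P = ∫_{5/12}^{3/4} u^2·(1 - u)^2 du / ∫_{0}^{1} u^2·(1 - u)^2 du.
With ∫ u^2·(1 - u)^2 du = u^3·(6·u^2 - 15·u + 10)/30 + C, the region integral is ≈ 0.0183288 and the full one is 1/30.
The result is P = 0.54986.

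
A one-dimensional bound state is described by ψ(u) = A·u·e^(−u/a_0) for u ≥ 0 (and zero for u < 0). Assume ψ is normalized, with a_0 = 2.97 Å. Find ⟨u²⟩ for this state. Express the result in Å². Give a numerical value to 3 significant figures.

⟨u^2⟩ ≈ 26.5 Å^2

⟨u²⟩ = ∫ u^2 |ψ|² du over the full domain.
Using ∫₀^∞ uⁿ e^(−αu) du = n!/αⁿ⁺¹, the ratio of the moment integral to the normalization integral gives ⟨u²⟩ = 3·a_0^2.
With a_0 = 2.97, ⟨u^2⟩ = 26.46.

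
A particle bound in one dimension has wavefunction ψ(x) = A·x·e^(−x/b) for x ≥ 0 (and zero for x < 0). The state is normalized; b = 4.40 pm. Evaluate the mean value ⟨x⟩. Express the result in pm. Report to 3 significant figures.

⟨x⟩ ≈ 6.60 pm

By definition ⟨x⟩ = ∫ x |ψ(x)|² dx.
With ∫₀^∞ x^3 e^(−αx) dx = 3!/α^4, the ratio of the moment integral to the normalization integral gives ⟨x⟩ = 3·b/2.
Putting b = 4.40 gives 6.600.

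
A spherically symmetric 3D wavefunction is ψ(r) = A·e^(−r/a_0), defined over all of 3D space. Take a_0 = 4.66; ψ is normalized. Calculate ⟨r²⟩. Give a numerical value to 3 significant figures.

⟨r^2⟩ ≈ 65.1

By definition ⟨r²⟩ = ∫ r^2 |ψ(r)|² 4πr² dr.
Recall ∫₀^∞ r^m e^(−r/β) dr = m!·β^(m+1), the ratio of the moment integral to the normalization integral gives ⟨r²⟩ = 3·a_0^2.
With a_0 = 4.66, ⟨r^2⟩ = 65.15.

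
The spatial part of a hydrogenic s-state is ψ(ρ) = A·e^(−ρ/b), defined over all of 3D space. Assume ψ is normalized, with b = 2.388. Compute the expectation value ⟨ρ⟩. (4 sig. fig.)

By definition ⟨ρ⟩ = ∫ ρ |ψ(ρ)|² 4πρ² dρ.
Recall ∫₀^∞ ρ^m e^(−ρ/β) dρ = m!·β^(m+1), evaluating both integrals, ⟨ρ⟩ = 3·b/2.
Putting b = 2.388 gives 3.5820.

⟨ρ⟩ ≈ 3.582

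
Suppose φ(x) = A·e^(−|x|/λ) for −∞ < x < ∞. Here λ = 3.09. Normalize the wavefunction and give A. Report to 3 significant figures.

A ≈ 0.569

Require ∫ |φ|² dx = 1 over the whole domain.
The integral (without the A² prefactor) comes out to λ.
With λ = 3.09: A² = 0.3236 and A = 0.5689.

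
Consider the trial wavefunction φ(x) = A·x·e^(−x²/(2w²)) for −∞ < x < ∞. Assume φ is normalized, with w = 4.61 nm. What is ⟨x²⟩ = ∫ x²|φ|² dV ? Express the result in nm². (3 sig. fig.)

⟨x^2⟩ ≈ 31.9 nm^2

⟨x²⟩ = ∫ x^2 |φ|² dx over the full domain.
With ∫_{−∞}^{∞} x^(2m) e^(−αx²) dx = (2m−1)!!·√π / (2^m α^(m+1/2)), since the A² factors cancel between numerator and denominator, ⟨x²⟩ = 3·w^2/2.
Putting w = 4.61 gives 31.88.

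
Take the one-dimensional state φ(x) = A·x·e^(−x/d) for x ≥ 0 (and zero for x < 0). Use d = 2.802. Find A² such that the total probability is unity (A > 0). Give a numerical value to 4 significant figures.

Normalization requires ∫|φ|² dx = 1, integrated from 0 to ∞.
The integral (without the A² prefactor) comes out to d^3/4.
Setting this equal to 1 gives A² = 1/(d^3/4).
Substituting d = 2.802 gives A² = 0.18183, so A = 0.42641.

A^2 ≈ 0.1818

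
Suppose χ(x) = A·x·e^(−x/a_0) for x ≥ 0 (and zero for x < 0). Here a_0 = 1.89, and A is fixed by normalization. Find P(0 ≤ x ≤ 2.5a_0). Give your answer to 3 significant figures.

The probability is P = ∫ |χ|² dx over [0, 2.5a_0].
The normalization integral ∫|χ|²dx over the whole domain equals a_0^3/4·A², and A² cancels in the ratio.
In terms of u = x/a_0 (A² and the length scale cancel between numerator and denominator), P = [∫_{0}^{2.5} u^2·e^(-2·u) du] / [∫_{0}^{∞} u^2·e^(-2·u) du].
With ∫ u^2·e^(-2·u) du = -(2·u^2 + 2·u + 1)·e^(-2·u)/4 + C, the region integral is 1/4 - 37·e^(-5)/8 and the full one is 1/4.
Evaluating gives P = 0.8753.

P ≈ 0.875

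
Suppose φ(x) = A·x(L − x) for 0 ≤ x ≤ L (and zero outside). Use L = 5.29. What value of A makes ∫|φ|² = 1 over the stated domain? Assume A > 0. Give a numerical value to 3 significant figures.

A ≈ 0.0851

The normalization condition is ∫|φ|² dx = 1 from 0 to L.
Expanding the polynomial and integrating term by term, the integral (without the A² prefactor) comes out to L^5/30.
So A² = (L^5/30)^(−1).
Plugging in L = 5.29 yields A = 0.08510.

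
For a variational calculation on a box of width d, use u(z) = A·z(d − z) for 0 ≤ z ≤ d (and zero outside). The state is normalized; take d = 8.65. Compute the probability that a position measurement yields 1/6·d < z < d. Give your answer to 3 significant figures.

The probability is P = ∫ |u|² dz over [1/6·d, d].
With A² fixed by ∫|u|² = 1, i.e. A² = (d^5/30)^(−1), substitute and integrate.
Let t = z/d; then A² and the length scale cancel, so P = ∫_{1/6}^{1} t^2·(1 - t)^2 dt ÷ ∫_{0}^{1} t^2·(1 - t)^2 dt.
An antiderivative of t^2·(1 - t)^2 is t^3·(6·t^2 - 15·t + 10)/30; evaluating from 1/6 to 1 gives 125/3888, while the full integral is 1/30.
Taking the ratio, P = 625/648.

P ≈ 0.965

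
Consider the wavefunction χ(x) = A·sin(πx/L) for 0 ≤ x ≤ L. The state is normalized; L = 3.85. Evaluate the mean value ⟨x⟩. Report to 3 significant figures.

By definition ⟨x⟩ = ∫ x |χ(x)|² dx.
With ∫₀^L sin²(nπx/L) dx = L/2, since the A² factors cancel between numerator and denominator, ⟨x⟩ = L/2.
Putting L = 3.85 gives 1.925.

⟨x⟩ ≈ 1.93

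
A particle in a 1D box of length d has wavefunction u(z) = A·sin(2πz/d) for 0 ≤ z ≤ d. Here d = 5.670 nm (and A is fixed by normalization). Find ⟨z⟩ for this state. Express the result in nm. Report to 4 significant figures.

By definition ⟨z⟩ = ∫ z |u(z)|² dz.
Evaluating both integrals, ⟨z⟩ = d/2.
Putting d = 5.670 gives 2.8350.

⟨z⟩ ≈ 2.835 nm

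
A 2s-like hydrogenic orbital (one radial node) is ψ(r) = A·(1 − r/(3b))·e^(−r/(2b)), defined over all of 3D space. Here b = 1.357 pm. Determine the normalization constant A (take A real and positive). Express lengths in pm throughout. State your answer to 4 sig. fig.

The normalization condition is ∫|ψ|² 4πr² dr = 1 from 0 to ∞.
In 3D with spherical symmetry the volume element is 4πr² dr.
With ∫₀^∞ r^4 e^(−αr) dr = 4!/α^5, carrying out the integral gives A² · 8·π·b^3/3.
Substituting b = 1.357 gives A² = 0.047769, so A = 0.21856.

A ≈ 0.2186 pm^(-3/2)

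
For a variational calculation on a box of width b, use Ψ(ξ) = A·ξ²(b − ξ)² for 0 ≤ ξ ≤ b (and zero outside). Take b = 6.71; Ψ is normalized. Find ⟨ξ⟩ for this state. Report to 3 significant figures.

By definition ⟨ξ⟩ = ∫ ξ |Ψ(ξ)|² dξ.
The ratio of the moment integral to the normalization integral gives ⟨ξ⟩ = b/2.
With b = 6.71, ⟨ξ⟩ = 3.355.

⟨ξ⟩ ≈ 3.36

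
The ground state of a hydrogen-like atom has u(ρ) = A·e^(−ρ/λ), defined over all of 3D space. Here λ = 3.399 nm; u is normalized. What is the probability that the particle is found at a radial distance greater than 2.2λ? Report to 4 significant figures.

With dV = 4πρ²dρ, the probability is ∫|u|² dV over ρ > 2.2λ.
The full normalization integral is A²·[π·λ^3] = 1, fixing A².
In terms of t = ρ/λ (A², 4π and the length scale all cancel between numerator and denominator), P = [∫_{2.2}^{∞} t^2·e^(-2·t) dt] / [∫_{0}^{∞} t^2·e^(-2·t) dt].
An antiderivative of t^2·e^(-2·t) is -(2·t^2 + 2·t + 1)·e^(-2·t)/4; evaluating from 2.2 to ∞ gives 377·e^(-22/5)/100, while the full integral is 1/4.
The region integral divided by the full integral gives P = 0.18514.

P ≈ 0.1851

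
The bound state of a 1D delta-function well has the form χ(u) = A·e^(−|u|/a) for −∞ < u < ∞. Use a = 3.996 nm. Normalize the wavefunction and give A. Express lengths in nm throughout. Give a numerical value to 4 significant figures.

A ≈ 0.5003 nm^(-1/2)

Normalization requires ∫|χ|² du = 1, integrated from −∞ to ∞.
Recall ∫₀^∞ u^m e^(−u/β) du = m!·β^(m+1), carrying out the integral gives A² · a.
Hence A² = 1/[a].
Plugging in a = 3.996 yields A = 0.50025.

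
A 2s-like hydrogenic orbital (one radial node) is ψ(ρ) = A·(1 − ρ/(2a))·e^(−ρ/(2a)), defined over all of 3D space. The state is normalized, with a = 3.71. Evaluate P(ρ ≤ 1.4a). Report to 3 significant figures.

Integrate the radial probability density 4πρ²|ψ|² over ρ ≤ 1.4a.
Normalization gives A² = 1/(8·π·a^3).
Let u = ρ/a; then A², 4π and the length scale all cancel, so P = ∫_{0}^{1.4} u^2·(1 - u/2)^2·e^(-u) du ÷ ∫_{0}^{∞} u^2·(1 - u/2)^2·e^(-u) du.
With ∫ u^2·(1 - u/2)^2·e^(-u) du = -(u^4/4 + u^2 + 2·u + 2)·e^(-u) + C, the region integral is ≈ 0.096173 and the full one is 2.
The region integral divided by the full integral gives P = 0.04809.

P ≈ 0.0481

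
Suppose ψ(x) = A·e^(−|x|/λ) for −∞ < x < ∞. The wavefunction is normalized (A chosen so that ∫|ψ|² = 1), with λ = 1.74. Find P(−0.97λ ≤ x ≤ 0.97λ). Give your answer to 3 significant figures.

P = ∫_{−0.97λ}^{0.97λ} |ψ(x)|² dx.
With A² fixed by ∫|ψ|² = 1, i.e. A² = (λ)^(−1), substitute and integrate.
By symmetry take twice the x ≥ 0 contribution in numerator and denominator; the 2's cancel. In terms of u = x/λ (A² and the length scale cancel between numerator and denominator), P = [∫_{0}^{0.97} e^(-2·u) du] / [∫_{0}^{∞} e^(-2·u) du].
Using ∫ e^(-2·u) du = -e^(-2·u)/2, the numerator is 1/2 - e^(-97/50)/2 and the denominator is 1/2.
Evaluating gives P = 0.8563.

P ≈ 0.856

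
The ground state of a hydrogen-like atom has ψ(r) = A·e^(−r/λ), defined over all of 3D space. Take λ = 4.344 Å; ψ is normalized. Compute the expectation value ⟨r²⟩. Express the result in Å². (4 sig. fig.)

⟨r^2⟩ ≈ 56.61 Å^2

⟨r²⟩ = ∫ r^2 |ψ|² 4πr² dr over the full domain.
With ∫₀^∞ r^4 e^(−αr) dr = 4!/α^5, the ratio of the moment integral to the normalization integral gives ⟨r²⟩ = 3·λ^2.
Putting λ = 4.344 gives 56.611.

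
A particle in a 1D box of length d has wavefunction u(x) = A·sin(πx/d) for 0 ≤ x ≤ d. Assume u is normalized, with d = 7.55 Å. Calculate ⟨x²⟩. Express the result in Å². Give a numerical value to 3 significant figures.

⟨x^2⟩ ≈ 16.1 Å^2

By definition ⟨x²⟩ = ∫ x^2 |u(x)|² dx.
With ∫₀^d sin²(nπx/d) dx = d/2, evaluating both integrals, ⟨x²⟩ = -d^2/(2·π^2) + d^2/3.
Putting d = 7.55 gives 16.11.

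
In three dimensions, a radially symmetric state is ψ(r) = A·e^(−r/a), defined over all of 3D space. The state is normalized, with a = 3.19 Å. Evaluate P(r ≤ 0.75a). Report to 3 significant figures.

With dV = 4πr²dr, the probability is ∫|ψ|² dV over r ≤ 0.75a.
The full normalization integral is A²·[π·a^3] = 1, fixing A².
In terms of u = r/a (A², 4π and the length scale all cancel between numerator and denominator), P = [∫_{0}^{0.75} u^2·e^(-2·u) du] / [∫_{0}^{∞} u^2·e^(-2·u) du].
With ∫ u^2·e^(-2·u) du = -(2·u^2 + 2·u + 1)·e^(-2·u)/4 + C, the region integral is 1/4 - 29·e^(-3/2)/32 and the full one is 1/4.
This evaluates to P = 0.1912.

P ≈ 0.191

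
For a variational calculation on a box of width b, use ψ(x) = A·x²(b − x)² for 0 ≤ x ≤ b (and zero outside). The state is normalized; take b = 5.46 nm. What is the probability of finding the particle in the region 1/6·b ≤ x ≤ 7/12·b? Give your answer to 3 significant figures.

The probability is P = ∫ |ψ|² dx over [1/6·b, 7/12·b].
With A² fixed by ∫|ψ|² = 1, i.e. A² = (b^9/630)^(−1), substitute and integrate.
Let u = x/b; then A² and the length scale cancel, so P = ∫_{1/6}^{7/12} u^4·(1 - u)^4 du ÷ ∫_{0}^{1} u^4·(1 - u)^4 du.
With ∫ u^4·(1 - u)^4 du = u^5·(70·u^4 - 315·u^3 + 540·u^2 - 420·u + 126)/630 + C, the region integral is ≈ 0.0010932 and the full one is 1/630.
The result is P = 0.6887.

P ≈ 0.689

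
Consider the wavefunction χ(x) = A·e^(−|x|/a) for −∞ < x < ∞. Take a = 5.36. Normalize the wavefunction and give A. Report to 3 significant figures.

We need A² ∫|f|² dx = 1, taking the integral from −∞ to ∞.
Using ∫₀^∞ xⁿ e^(−αx) dx = n!/αⁿ⁺¹, carrying out the integral gives A² · a.
So A² = (a)^(−1).
With a = 5.36: A² = 0.1866 and A = 0.4319.

A ≈ 0.432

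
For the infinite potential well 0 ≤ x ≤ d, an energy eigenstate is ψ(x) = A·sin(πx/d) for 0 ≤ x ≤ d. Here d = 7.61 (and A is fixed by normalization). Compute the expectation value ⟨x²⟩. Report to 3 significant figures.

⟨x²⟩ = ∫ x^2 |ψ|² dx over the full domain.
The ratio of the moment integral to the normalization integral gives ⟨x²⟩ = -d^2/(2·π^2) + d^2/3.
Putting d = 7.61 gives 16.37.

⟨x^2⟩ ≈ 16.4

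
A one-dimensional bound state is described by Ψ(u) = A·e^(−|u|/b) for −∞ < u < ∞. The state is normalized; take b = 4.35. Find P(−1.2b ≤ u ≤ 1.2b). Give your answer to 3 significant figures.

P ≈ 0.909

P = ∫_{−1.2b}^{1.2b} |Ψ(u)|² du.
The normalization integral ∫|Ψ|²du over the whole domain equals b·A², and A² cancels in the ratio.
Both integrals are even about u = 0, so only the u ≥ 0 halves are needed (the factors of 2 cancel). Substituting t = u/b, A² and the length scale cancel in the ratio: P = ∫_{0}^{1.2} e^(-2·t) dt / ∫_{0}^{∞} e^(-2·t) dt.
With ∫ e^(-2·t) dt = -e^(-2·t)/2 + C, the region integral is 1/2 - e^(-12/5)/2 and the full one is 1/2.
Taking the ratio, P = 0.9093.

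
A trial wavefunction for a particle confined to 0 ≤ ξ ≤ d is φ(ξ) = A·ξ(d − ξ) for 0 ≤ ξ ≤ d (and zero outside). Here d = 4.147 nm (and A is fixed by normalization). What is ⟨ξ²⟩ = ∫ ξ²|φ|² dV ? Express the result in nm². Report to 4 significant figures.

By definition ⟨ξ²⟩ = ∫ ξ^2 |φ(ξ)|² dξ.
Expanding the polynomial and integrating term by term, evaluating both integrals, ⟨ξ²⟩ = 2·d^2/7.
With d = 4.147, ⟨ξ^2⟩ = 4.9136.

⟨ξ^2⟩ ≈ 4.914 nm^2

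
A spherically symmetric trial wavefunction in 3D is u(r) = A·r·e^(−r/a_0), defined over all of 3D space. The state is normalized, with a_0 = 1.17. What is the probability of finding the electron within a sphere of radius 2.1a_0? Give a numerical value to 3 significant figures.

P ≈ 0.410

P = ∫ |u|² 4πr² dr over r ≤ 2.1a_0.
Normalization gives A² = 1/(3·π·a_0^5).
In terms of t = r/a_0 (A², 4π and the length scale all cancel between numerator and denominator), P = [∫_{0}^{2.1} t^4·e^(-2·t) dt] / [∫_{0}^{∞} t^4·e^(-2·t) dt].
With ∫ t^4·e^(-2·t) dt = -(t^4/2 + t^3 + 3·t^2/2 + 3·t/2 + 3/4)·e^(-2·t) + C, the region integral is ≈ 0.30763 and the full one is 3/4.
The region integral divided by the full integral gives P = 0.4102.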